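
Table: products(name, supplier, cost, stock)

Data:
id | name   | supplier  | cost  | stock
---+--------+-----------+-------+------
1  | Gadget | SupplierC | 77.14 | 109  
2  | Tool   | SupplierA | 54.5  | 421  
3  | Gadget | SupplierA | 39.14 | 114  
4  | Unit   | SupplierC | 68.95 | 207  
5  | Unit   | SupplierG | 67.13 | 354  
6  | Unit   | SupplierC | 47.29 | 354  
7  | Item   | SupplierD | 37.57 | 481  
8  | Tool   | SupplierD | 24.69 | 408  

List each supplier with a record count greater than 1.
SELECT supplier, COUNT(*) as cnt
FROM products
GROUP BY supplier
HAVING COUNT(*) > 1

Result:
  SupplierA: 2
  SupplierC: 3
  SupplierD: 2

Note: HAVING filters groups after aggregation, WHERE filters rows before.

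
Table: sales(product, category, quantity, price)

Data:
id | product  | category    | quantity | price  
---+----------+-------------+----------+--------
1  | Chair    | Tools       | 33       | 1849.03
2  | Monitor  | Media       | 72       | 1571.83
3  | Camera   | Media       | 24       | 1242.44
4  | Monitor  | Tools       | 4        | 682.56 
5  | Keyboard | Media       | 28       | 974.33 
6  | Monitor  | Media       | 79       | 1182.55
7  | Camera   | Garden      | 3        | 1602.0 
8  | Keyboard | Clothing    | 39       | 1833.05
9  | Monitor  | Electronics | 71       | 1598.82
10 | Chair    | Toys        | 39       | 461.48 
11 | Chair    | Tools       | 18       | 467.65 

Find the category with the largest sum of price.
SELECT category, SUM(price) as val
FROM sales
GROUP BY category
ORDER BY val DESC
LIMIT 1

Result: Media with sum(price) = 4971.15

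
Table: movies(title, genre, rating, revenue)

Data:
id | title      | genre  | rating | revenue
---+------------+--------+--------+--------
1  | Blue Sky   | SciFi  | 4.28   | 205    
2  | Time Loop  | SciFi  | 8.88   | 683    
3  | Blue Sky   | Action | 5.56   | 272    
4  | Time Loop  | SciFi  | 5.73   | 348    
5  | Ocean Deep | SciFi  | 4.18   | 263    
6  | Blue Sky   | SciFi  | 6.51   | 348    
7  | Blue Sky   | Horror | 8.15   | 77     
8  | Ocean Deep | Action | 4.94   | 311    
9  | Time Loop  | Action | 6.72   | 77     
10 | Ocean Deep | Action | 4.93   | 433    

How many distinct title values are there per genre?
SELECT genre, COUNT(DISTINCT title)
FROM movies
GROUP BY genre

Result:
  Action: 3 distinct
  Horror: 1 distinct
  SciFi: 3 distinct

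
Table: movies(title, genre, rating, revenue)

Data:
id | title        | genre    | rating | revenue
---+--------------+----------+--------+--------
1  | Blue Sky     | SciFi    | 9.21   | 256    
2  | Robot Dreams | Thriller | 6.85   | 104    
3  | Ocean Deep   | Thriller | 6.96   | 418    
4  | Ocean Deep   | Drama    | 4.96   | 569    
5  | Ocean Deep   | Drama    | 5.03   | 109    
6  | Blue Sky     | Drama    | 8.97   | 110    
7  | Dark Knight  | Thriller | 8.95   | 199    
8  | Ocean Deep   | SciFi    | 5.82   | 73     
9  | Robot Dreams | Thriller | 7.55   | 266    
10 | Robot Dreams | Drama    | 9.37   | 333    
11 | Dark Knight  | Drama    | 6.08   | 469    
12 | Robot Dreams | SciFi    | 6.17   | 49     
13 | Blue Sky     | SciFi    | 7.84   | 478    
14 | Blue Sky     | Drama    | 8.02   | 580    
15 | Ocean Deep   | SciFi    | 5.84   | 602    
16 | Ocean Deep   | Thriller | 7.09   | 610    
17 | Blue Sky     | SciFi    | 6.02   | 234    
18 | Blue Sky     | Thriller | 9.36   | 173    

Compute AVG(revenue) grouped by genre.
SELECT genre, AVG(revenue) as result
FROM movies
GROUP BY genre

Result:
  Drama: 361.67
  SciFi: 282.00
  Thriller: 295.00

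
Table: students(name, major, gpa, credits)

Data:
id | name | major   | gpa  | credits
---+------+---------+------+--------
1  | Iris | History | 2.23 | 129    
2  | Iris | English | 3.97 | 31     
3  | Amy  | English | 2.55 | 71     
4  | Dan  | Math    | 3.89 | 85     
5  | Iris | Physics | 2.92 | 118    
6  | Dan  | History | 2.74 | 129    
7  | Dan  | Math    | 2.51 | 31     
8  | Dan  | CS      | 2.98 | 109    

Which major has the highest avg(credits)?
SELECT major, AVG(credits) as val
FROM students
GROUP BY major
ORDER BY val DESC
LIMIT 1

Result: History with avg(credits) = 129.00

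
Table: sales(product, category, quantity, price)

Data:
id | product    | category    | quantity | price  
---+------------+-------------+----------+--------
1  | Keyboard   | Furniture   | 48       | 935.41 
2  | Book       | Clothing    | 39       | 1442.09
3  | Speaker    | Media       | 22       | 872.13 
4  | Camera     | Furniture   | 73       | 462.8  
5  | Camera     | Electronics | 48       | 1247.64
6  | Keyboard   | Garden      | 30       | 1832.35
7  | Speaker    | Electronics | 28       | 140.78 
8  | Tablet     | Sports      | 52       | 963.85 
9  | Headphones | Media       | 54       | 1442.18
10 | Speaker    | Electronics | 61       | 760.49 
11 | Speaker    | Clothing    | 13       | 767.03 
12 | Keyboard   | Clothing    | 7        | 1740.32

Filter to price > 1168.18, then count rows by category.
SELECT category, COUNT(*)
FROM sales
WHERE price > 1168.18
GROUP BY category

Note: WHERE filters rows before grouping.

Result:
  Clothing: 2
  Electronics: 1
  Garden: 1
  Media: 1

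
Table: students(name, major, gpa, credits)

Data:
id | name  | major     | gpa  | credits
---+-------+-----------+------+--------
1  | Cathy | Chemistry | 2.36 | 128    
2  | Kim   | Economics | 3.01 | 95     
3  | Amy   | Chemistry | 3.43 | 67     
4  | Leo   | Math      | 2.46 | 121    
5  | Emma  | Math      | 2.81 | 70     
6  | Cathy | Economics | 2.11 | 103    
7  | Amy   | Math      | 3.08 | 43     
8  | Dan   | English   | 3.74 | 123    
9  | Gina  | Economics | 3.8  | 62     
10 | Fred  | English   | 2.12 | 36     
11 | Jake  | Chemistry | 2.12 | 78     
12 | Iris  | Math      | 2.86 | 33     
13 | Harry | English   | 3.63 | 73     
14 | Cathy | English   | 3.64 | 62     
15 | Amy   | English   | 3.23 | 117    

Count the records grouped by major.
SELECT major, COUNT(*) as count
FROM students
GROUP BY major

Result:
  Chemistry: 3
  Economics: 3
  English: 5
  Math: 4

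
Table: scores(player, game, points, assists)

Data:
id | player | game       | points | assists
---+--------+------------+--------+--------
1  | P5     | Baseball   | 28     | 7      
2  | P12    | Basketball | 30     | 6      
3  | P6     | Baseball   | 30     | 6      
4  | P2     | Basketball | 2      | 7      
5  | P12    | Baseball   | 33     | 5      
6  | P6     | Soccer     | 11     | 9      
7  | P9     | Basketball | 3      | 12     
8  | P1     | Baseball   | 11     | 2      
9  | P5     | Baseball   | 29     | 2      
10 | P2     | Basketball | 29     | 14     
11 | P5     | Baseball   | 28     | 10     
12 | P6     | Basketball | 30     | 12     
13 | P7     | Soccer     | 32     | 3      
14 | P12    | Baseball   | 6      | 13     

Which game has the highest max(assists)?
SELECT game, MAX(assists) as val
FROM scores
GROUP BY game
ORDER BY val DESC
LIMIT 1

Result: Basketball with max(assists) = 14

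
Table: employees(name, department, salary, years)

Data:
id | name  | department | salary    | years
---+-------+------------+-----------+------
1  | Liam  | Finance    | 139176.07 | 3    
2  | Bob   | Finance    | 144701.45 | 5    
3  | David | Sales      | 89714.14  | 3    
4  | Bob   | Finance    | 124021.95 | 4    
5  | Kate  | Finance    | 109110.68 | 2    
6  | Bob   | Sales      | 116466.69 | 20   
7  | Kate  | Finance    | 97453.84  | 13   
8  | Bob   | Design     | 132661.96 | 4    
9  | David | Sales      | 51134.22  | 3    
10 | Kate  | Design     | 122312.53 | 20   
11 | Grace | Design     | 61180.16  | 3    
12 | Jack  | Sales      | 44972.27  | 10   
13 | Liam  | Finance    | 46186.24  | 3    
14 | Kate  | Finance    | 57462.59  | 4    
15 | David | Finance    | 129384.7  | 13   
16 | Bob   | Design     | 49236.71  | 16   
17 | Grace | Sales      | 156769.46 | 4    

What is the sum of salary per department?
SELECT department, SUM(salary) as result
FROM employees
GROUP BY department

Result:
  Design: 365391.36
  Finance: 847497.52
  Sales: 459056.78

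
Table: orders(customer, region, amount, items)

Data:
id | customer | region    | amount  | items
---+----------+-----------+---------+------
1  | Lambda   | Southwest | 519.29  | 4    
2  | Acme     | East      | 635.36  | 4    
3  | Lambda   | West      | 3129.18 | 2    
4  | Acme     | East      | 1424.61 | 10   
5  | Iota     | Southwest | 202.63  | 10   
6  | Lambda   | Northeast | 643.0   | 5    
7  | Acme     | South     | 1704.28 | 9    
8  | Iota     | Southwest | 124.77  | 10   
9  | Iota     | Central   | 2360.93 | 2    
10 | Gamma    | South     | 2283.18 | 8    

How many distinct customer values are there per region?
SELECT region, COUNT(DISTINCT customer)
FROM orders
GROUP BY region

Result:
  Central: 1 distinct
  East: 1 distinct
  Northeast: 1 distinct
  South: 2 distinct
  Southwest: 2 distinct
  West: 1 distinct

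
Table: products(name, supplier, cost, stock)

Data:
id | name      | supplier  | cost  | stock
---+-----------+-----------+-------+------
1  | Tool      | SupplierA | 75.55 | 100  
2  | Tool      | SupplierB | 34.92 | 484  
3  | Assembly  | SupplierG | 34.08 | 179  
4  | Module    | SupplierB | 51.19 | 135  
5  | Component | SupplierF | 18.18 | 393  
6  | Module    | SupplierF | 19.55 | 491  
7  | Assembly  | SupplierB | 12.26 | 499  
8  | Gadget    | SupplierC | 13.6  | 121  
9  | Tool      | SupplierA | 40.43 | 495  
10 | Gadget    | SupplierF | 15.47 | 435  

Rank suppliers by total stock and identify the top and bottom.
SELECT supplier, SUM(stock)
FROM products
GROUP BY supplier
ORDER BY SUM(stock)

All groups:
  SupplierC: 121
  SupplierG: 179
  SupplierA: 595
  SupplierB: 1118
  SupplierF: 1319

Highest: SupplierF (1319)
Lowest: SupplierC (121)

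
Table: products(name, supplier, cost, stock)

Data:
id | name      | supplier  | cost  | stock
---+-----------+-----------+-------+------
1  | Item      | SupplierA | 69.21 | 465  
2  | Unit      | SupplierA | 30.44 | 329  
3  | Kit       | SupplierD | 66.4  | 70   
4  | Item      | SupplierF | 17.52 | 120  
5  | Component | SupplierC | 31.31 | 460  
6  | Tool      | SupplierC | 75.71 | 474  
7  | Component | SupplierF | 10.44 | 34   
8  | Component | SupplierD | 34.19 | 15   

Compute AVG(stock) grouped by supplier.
SELECT supplier, AVG(stock) as result
FROM products
GROUP BY supplier

Result:
  SupplierA: 397.00
  SupplierC: 467.00
  SupplierD: 42.50
  SupplierF: 77.00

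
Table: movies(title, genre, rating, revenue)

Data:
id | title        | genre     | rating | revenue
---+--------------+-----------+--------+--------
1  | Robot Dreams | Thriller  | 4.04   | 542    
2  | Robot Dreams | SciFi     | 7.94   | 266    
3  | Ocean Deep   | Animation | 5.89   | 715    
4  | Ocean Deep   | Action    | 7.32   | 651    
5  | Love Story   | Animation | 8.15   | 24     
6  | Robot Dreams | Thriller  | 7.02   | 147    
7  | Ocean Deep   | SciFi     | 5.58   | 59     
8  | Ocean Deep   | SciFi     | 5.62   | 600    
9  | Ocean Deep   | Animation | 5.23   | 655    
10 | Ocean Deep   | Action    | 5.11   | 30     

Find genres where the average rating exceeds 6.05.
SELECT genre, AVG(rating)
FROM movies
GROUP BY genre
HAVING AVG(rating) > 6.05

Result:
  Action: avg=6.22
  Animation: avg=6.42
  SciFi: avg=6.38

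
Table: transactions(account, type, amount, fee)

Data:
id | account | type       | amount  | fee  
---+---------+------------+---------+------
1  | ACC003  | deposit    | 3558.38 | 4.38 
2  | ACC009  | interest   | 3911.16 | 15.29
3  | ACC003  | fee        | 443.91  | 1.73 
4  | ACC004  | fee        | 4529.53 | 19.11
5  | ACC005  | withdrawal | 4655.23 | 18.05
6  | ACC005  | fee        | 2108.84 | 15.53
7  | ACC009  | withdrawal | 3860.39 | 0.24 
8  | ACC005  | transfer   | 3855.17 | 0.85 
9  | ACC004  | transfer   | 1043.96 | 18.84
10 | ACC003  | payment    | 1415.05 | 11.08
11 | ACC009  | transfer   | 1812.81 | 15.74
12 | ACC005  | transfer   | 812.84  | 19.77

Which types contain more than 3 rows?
SELECT type, COUNT(*) as cnt
FROM transactions
GROUP BY type
HAVING COUNT(*) > 3

Result:
  transfer: 4

Note: HAVING filters groups after aggregation, WHERE filters rows before.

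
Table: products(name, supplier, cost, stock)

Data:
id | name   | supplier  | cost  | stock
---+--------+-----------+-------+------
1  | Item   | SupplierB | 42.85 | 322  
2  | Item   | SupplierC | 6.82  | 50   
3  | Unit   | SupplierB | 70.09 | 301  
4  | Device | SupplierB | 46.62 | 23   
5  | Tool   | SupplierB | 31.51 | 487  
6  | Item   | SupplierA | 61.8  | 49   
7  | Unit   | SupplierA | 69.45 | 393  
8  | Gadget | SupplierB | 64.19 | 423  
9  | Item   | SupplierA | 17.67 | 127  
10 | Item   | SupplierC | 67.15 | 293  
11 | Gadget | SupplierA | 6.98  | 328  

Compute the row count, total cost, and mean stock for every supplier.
SELECT supplier,
       COUNT(*) as cnt,
       SUM(cost) as total_cost,
       AVG(stock) as avg_stock
FROM products
GROUP BY supplier

Result:
  SupplierA: 4 records, 155.90 total cost, 224.25 avg stock
  SupplierB: 5 records, 255.26 total cost, 311.20 avg stock
  SupplierC: 2 records, 73.97 total cost, 171.50 avg stock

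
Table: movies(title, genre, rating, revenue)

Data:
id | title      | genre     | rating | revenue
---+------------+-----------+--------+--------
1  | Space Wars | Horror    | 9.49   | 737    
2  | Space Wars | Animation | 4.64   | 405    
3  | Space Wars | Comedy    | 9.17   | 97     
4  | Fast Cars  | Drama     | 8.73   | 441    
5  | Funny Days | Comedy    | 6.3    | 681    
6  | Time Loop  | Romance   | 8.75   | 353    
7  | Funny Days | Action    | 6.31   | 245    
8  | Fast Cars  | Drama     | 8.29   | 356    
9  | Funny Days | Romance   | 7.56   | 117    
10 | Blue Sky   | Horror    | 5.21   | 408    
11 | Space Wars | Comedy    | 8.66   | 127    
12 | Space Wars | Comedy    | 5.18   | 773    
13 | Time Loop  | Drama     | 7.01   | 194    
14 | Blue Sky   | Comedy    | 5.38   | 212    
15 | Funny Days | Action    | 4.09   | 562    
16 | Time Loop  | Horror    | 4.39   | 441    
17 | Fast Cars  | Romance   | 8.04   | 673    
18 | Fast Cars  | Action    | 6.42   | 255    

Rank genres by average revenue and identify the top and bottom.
SELECT genre, AVG(revenue)
FROM movies
GROUP BY genre
ORDER BY AVG(revenue)

All groups:
  Drama: 330.33
  Action: 354.00
  Comedy: 378.00
  Romance: 381.00
  Animation: 405.00
  Horror: 528.67

Highest: Horror (528.67)
Lowest: Drama (330.33)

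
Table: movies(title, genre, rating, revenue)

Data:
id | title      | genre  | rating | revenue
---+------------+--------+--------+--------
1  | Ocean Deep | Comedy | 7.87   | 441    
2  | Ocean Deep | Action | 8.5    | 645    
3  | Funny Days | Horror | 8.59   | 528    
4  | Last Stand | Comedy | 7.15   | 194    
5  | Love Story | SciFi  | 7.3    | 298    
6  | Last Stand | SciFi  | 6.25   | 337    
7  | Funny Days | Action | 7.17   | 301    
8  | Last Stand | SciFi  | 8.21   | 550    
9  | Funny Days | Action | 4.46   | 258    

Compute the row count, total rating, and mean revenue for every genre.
SELECT genre,
       COUNT(*) as cnt,
       SUM(rating) as total_rating,
       AVG(revenue) as avg_revenue
FROM movies
GROUP BY genre

Result:
  Action: 3 records, 20.13 total rating, 401.33 avg revenue
  Comedy: 2 records, 15.02 total rating, 317.50 avg revenue
  Horror: 1 records, 8.59 total rating, 528.00 avg revenue
  SciFi: 3 records, 21.76 total rating, 395.00 avg revenue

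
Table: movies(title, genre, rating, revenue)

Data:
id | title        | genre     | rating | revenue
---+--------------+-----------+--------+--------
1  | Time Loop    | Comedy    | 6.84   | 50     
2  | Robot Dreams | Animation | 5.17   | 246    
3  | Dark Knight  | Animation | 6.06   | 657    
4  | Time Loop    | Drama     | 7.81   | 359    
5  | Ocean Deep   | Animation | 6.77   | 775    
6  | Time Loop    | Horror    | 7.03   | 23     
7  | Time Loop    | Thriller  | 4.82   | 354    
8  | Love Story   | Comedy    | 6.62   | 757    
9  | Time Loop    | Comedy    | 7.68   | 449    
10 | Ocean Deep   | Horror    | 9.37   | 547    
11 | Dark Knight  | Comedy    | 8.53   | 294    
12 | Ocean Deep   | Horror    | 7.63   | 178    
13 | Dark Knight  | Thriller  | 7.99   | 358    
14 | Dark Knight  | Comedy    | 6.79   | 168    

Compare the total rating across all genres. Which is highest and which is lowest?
SELECT genre, SUM(rating)
FROM movies
GROUP BY genre
ORDER BY SUM(rating)

All groups:
  Drama: 7.81
  Thriller: 12.81
  Animation: 18.00
  Horror: 24.03
  Comedy: 36.46

Highest: Comedy (36.46)
Lowest: Drama (7.81)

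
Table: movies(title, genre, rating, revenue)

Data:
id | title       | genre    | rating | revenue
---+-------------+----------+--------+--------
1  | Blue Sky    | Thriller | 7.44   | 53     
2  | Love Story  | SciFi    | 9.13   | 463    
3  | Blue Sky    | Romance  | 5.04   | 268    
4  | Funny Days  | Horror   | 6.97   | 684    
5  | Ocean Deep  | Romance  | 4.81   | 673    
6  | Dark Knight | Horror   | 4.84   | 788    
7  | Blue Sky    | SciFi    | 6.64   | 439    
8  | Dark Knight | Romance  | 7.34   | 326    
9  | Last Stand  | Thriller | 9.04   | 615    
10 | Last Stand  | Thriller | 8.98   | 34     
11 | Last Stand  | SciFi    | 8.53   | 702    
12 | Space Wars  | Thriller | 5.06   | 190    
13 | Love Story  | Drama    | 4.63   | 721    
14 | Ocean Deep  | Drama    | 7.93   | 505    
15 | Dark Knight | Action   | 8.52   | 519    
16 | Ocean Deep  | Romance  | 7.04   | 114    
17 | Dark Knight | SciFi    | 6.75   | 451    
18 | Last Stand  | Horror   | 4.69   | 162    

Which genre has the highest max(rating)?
SELECT genre, MAX(rating) as val
FROM movies
GROUP BY genre
ORDER BY val DESC
LIMIT 1

Result: SciFi with max(rating) = 9.13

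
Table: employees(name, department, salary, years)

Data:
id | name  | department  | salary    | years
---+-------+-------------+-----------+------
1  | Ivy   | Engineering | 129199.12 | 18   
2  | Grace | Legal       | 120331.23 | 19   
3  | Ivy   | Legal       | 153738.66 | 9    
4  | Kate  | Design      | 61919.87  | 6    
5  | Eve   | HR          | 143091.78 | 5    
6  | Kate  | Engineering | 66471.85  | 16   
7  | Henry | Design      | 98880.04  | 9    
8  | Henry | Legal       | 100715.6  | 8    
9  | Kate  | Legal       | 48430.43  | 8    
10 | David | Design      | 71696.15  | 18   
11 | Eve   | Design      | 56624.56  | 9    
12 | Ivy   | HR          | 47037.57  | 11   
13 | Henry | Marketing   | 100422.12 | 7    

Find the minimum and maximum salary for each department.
SELECT department, MIN(salary), MAX(salary)
FROM employees
GROUP BY department

Result:
  Design: min=56624.56, max=98880.04
  Engineering: min=66471.85, max=129199.12
  HR: min=47037.57, max=143091.78
  Legal: min=48430.43, max=153738.66
  Marketing: min=100422.12, max=100422.12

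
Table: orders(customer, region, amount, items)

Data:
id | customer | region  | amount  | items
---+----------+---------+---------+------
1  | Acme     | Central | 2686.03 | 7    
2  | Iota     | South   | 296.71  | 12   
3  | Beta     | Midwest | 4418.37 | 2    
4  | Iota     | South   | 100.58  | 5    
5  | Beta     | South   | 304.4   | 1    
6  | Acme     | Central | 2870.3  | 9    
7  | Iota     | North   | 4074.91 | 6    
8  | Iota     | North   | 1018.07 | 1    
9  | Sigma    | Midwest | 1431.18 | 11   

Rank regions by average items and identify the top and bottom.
SELECT region, AVG(items)
FROM orders
GROUP BY region
ORDER BY AVG(items)

All groups:
  North: 3.50
  South: 6.00
  Midwest: 6.50
  Central: 8.00

Highest: Central (8.00)
Lowest: North (3.50)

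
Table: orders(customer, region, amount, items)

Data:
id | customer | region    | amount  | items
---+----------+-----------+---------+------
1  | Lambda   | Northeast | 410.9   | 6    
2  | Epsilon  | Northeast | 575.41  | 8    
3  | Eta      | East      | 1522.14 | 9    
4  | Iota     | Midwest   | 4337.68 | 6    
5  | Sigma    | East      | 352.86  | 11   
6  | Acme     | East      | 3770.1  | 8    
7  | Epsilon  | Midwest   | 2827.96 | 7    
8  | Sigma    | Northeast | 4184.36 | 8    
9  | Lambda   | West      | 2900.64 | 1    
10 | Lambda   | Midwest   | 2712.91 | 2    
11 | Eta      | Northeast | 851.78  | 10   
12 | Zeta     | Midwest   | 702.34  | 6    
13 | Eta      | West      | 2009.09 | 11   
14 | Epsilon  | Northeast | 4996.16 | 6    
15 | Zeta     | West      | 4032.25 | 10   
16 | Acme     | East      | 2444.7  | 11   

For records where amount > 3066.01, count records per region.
SELECT region, COUNT(*)
FROM orders
WHERE amount > 3066.01
GROUP BY region

Note: WHERE filters rows before grouping.

Result:
  East: 1
  Midwest: 1
  Northeast: 2
  West: 1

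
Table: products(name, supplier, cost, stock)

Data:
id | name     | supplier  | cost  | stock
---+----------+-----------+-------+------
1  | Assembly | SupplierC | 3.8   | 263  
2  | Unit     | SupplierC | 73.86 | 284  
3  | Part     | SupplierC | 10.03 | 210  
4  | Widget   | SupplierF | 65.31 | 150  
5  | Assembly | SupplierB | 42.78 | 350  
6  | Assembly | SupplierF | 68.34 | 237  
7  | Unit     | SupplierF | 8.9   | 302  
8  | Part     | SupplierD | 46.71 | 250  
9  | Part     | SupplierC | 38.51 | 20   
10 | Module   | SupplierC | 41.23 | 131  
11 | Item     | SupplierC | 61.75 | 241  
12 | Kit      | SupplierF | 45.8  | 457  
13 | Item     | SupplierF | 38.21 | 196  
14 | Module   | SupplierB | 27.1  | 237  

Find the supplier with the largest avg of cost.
SELECT supplier, AVG(cost) as val
FROM products
GROUP BY supplier
ORDER BY val DESC
LIMIT 1

Result: SupplierD with avg(cost) = 46.71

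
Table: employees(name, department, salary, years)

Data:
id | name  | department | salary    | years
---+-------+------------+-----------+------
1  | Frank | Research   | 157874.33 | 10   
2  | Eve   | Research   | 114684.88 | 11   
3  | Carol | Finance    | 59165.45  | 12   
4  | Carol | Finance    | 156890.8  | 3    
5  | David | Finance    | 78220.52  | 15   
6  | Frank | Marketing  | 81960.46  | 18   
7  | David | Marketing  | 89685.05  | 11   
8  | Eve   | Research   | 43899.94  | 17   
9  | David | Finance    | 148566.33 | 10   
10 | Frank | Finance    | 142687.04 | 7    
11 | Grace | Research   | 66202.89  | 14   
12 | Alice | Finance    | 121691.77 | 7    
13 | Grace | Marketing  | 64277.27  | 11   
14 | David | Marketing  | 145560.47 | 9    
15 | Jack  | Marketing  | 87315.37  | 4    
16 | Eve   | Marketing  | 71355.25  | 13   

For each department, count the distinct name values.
SELECT department, COUNT(DISTINCT name)
FROM employees
GROUP BY department

Result:
  Finance: 4 distinct
  Marketing: 5 distinct
  Research: 3 distinct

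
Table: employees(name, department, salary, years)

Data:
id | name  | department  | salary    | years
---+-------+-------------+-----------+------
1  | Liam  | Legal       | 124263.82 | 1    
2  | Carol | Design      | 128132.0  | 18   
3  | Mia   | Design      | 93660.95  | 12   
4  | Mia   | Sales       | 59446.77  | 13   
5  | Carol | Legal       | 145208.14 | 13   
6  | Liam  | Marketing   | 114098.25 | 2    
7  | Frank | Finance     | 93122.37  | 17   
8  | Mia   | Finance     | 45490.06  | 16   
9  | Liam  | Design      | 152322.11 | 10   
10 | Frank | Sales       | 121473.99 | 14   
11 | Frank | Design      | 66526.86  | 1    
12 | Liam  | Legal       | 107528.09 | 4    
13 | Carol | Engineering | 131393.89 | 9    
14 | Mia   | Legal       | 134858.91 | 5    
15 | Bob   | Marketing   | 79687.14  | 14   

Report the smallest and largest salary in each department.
SELECT department, MIN(salary), MAX(salary)
FROM employees
GROUP BY department

Result:
  Design: min=66526.86, max=152322.11
  Engineering: min=131393.89, max=131393.89
  Finance: min=45490.06, max=93122.37
  Legal: min=107528.09, max=145208.14
  Marketing: min=79687.14, max=114098.25
  Sales: min=59446.77, max=121473.99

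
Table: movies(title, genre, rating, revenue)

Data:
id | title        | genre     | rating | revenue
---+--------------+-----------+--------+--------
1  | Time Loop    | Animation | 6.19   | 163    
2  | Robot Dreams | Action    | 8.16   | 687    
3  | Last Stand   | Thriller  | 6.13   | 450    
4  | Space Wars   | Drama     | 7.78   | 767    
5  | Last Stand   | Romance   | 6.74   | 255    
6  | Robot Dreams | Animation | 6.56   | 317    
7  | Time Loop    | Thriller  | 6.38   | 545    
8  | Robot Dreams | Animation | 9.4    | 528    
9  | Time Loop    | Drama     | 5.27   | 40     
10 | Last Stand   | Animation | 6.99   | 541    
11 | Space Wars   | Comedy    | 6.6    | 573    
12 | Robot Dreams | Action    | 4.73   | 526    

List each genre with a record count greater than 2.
SELECT genre, COUNT(*) as cnt
FROM movies
GROUP BY genre
HAVING COUNT(*) > 2

Result:
  Animation: 4

Note: HAVING filters groups after aggregation, WHERE filters rows before.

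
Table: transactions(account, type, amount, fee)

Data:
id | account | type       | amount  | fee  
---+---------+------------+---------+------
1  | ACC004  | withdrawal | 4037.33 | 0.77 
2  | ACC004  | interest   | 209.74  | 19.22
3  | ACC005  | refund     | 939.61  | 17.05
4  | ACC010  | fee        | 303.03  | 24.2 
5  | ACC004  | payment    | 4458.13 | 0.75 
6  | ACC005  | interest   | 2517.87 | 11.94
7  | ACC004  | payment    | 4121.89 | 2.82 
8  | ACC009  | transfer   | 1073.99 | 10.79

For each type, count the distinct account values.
SELECT type, COUNT(DISTINCT account)
FROM transactions
GROUP BY type

Result:
  fee: 1 distinct
  interest: 2 distinct
  payment: 1 distinct
  refund: 1 distinct
  transfer: 1 distinct
  withdrawal: 1 distinct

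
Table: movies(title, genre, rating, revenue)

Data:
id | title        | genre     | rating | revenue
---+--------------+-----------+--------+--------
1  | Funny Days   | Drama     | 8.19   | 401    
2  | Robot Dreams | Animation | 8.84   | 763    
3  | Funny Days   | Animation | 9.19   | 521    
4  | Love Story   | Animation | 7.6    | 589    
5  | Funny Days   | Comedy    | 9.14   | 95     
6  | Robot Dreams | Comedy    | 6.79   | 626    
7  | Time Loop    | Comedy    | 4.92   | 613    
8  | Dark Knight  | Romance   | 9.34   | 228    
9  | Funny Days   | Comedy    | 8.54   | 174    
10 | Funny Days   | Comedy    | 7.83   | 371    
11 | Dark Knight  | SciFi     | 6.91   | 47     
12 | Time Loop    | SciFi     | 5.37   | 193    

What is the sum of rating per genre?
SELECT genre, SUM(rating) as result
FROM movies
GROUP BY genre

Result:
  Animation: 25.63
  Comedy: 37.22
  Drama: 8.19
  Romance: 9.34
  SciFi: 12.28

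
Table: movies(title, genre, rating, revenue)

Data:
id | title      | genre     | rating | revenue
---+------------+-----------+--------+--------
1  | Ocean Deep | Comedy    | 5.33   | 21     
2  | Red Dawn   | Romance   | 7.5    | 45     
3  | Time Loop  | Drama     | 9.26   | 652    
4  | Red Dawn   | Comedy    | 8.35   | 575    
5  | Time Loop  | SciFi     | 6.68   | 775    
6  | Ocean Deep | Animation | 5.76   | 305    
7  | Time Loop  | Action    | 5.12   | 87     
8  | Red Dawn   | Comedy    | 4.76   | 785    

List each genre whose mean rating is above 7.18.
SELECT genre, AVG(rating)
FROM movies
GROUP BY genre
HAVING AVG(rating) > 7.18

Result:
  Drama: avg=9.26
  Romance: avg=7.50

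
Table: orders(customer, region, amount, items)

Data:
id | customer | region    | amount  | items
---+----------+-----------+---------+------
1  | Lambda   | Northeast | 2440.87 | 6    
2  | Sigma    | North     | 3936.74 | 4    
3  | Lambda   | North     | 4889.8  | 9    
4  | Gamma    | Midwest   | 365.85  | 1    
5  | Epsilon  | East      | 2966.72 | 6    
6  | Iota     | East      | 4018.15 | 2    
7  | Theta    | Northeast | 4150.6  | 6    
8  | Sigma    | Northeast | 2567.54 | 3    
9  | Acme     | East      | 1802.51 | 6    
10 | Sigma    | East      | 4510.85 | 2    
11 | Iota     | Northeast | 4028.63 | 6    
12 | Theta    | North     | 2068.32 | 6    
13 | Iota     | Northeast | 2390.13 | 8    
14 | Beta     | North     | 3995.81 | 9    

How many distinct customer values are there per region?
SELECT region, COUNT(DISTINCT customer)
FROM orders
GROUP BY region

Result:
  East: 4 distinct
  Midwest: 1 distinct
  North: 4 distinct
  Northeast: 4 distinct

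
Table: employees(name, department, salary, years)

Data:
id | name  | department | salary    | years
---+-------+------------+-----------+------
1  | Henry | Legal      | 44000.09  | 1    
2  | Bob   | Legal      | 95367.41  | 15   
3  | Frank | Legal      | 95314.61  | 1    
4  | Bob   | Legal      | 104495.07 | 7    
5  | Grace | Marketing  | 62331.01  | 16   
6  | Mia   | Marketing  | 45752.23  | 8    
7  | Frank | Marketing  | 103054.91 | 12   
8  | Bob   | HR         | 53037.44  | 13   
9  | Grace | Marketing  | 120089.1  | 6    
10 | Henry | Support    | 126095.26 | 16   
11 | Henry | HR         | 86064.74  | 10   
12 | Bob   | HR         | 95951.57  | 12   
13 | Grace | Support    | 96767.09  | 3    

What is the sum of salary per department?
SELECT department, SUM(salary) as result
FROM employees
GROUP BY department

Result:
  HR: 235053.75
  Legal: 339177.18
  Marketing: 331227.25
  Support: 222862.35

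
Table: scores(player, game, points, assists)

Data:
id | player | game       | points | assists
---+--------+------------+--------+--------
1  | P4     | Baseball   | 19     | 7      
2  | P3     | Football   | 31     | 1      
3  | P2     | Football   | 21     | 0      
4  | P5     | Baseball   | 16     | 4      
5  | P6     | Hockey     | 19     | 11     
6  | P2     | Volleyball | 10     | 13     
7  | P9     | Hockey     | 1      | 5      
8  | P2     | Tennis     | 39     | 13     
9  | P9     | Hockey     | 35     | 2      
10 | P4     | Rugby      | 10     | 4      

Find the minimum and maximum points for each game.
SELECT game, MIN(points), MAX(points)
FROM scores
GROUP BY game

Result:
  Baseball: min=16, max=19
  Football: min=21, max=31
  Hockey: min=1, max=35
  Rugby: min=10, max=10
  Tennis: min=39, max=39
  Volleyball: min=10, max=10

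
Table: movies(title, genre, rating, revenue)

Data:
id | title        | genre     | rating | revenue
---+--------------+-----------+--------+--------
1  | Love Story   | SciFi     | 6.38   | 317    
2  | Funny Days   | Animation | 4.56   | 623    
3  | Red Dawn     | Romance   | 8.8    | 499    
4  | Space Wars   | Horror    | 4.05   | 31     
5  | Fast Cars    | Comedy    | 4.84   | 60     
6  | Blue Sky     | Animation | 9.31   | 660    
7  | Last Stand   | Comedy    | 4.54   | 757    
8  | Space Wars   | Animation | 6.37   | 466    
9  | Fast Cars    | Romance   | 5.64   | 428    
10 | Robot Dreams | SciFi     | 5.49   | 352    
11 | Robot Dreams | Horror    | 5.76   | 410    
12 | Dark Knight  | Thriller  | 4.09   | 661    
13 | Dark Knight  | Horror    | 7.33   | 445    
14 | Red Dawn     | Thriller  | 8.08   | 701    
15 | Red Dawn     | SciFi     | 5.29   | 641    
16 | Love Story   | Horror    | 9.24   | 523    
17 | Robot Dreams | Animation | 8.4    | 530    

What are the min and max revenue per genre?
SELECT genre, MIN(revenue), MAX(revenue)
FROM movies
GROUP BY genre

Result:
  Animation: min=466, max=660
  Comedy: min=60, max=757
  Horror: min=31, max=523
  Romance: min=428, max=499
  SciFi: min=317, max=641
  Thriller: min=661, max=701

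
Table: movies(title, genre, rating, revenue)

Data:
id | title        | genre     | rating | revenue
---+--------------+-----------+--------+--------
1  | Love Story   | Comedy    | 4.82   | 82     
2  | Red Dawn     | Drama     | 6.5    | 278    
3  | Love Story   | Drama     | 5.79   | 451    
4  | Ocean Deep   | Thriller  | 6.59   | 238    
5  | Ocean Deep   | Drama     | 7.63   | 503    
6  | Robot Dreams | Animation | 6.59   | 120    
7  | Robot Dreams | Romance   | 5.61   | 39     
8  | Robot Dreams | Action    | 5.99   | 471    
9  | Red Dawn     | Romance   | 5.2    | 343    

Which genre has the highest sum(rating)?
SELECT genre, SUM(rating) as val
FROM movies
GROUP BY genre
ORDER BY val DESC
LIMIT 1

Result: Drama with sum(rating) = 19.92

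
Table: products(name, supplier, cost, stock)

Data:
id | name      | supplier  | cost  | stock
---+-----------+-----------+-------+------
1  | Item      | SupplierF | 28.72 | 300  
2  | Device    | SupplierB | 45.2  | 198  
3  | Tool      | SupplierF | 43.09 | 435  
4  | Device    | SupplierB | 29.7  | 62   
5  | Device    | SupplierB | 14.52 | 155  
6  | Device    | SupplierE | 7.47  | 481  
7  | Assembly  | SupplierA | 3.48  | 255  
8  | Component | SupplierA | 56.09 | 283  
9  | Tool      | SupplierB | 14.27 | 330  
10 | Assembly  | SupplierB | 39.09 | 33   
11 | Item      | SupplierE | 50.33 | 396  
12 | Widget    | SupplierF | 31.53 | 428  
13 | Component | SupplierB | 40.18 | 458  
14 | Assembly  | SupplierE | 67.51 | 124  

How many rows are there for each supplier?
SELECT supplier, COUNT(*) as count
FROM products
GROUP BY supplier

Result:
  SupplierA: 2
  SupplierB: 6
  SupplierE: 3
  SupplierF: 3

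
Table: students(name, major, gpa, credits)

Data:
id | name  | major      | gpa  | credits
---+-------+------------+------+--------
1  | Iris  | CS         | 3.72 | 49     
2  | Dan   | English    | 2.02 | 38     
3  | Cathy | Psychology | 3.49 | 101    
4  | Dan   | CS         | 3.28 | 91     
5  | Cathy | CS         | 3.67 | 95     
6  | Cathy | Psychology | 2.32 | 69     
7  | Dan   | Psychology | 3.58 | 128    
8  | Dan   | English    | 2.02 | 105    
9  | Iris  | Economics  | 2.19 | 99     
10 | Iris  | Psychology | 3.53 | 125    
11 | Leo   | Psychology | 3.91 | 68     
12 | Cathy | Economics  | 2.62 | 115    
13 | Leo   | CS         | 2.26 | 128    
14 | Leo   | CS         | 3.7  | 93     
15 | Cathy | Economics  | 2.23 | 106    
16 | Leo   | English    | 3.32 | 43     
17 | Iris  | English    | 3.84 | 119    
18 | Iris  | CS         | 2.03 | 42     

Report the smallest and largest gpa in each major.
SELECT major, MIN(gpa), MAX(gpa)
FROM students
GROUP BY major

Result:
  CS: min=2.03, max=3.72
  Economics: min=2.19, max=2.62
  English: min=2.02, max=3.84
  Psychology: min=2.32, max=3.91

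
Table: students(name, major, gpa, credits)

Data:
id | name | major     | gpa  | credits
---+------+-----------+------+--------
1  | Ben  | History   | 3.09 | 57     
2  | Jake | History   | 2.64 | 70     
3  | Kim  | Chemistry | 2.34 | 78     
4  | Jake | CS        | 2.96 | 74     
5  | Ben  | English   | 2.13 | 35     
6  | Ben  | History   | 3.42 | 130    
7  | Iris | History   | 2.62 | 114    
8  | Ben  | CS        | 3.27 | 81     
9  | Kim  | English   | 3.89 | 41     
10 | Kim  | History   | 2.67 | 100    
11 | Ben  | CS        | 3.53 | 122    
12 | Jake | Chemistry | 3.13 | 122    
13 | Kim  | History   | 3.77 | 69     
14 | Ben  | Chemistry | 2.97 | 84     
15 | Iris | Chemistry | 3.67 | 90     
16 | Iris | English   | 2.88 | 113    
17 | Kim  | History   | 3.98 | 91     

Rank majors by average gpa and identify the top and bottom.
SELECT major, AVG(gpa)
FROM students
GROUP BY major
ORDER BY AVG(gpa)

All groups:
  English: 2.97
  Chemistry: 3.03
  History: 3.17
  CS: 3.25

Highest: CS (3.25)
Lowest: English (2.97)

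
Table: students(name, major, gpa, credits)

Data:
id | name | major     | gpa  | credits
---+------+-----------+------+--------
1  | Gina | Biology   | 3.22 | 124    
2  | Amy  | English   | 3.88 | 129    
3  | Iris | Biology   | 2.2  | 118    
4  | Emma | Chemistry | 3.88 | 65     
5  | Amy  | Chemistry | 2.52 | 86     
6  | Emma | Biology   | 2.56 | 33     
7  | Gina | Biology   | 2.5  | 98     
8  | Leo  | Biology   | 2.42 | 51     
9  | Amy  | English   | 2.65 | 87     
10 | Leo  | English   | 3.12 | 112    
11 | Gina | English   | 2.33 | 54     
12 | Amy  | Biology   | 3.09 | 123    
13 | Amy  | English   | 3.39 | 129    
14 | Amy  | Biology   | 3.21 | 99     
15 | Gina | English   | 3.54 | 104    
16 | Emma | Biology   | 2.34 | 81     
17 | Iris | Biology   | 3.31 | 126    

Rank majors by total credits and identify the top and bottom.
SELECT major, SUM(credits)
FROM students
GROUP BY major
ORDER BY SUM(credits)

All groups:
  Chemistry: 151
  English: 615
  Biology: 853

Highest: Biology (853)
Lowest: Chemistry (151)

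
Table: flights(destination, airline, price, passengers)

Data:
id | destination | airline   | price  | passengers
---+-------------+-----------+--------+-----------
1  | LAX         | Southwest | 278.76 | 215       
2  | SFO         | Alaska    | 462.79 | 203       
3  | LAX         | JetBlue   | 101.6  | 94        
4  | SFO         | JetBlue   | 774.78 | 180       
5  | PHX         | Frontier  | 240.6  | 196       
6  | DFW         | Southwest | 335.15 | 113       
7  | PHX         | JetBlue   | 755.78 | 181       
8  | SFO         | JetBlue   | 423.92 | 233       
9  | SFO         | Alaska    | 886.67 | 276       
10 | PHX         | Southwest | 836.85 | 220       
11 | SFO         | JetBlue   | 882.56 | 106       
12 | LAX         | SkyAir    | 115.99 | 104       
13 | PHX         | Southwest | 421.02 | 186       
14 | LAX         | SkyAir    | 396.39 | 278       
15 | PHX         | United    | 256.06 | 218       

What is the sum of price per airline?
SELECT airline, SUM(price) as result
FROM flights
GROUP BY airline

Result:
  Alaska: 1349.46
  Frontier: 240.60
  JetBlue: 2938.64
  SkyAir: 512.38
  Southwest: 1871.78
  United: 256.06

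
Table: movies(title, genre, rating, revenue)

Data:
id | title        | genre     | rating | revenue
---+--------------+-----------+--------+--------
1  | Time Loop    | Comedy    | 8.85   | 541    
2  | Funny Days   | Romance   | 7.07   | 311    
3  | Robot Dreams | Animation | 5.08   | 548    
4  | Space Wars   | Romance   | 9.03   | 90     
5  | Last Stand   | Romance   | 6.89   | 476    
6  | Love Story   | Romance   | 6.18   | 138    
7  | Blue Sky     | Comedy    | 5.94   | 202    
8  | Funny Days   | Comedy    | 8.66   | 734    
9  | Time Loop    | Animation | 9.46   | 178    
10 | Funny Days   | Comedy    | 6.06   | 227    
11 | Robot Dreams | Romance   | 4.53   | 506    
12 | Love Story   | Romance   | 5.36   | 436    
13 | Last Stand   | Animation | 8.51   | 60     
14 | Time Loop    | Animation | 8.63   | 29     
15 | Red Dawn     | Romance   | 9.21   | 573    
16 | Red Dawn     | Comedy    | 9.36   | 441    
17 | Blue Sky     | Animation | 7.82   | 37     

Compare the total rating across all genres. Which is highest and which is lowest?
SELECT genre, SUM(rating)
FROM movies
GROUP BY genre
ORDER BY SUM(rating)

All groups:
  Comedy: 38.87
  Animation: 39.50
  Romance: 48.27

Highest: Romance (48.27)
Lowest: Comedy (38.87)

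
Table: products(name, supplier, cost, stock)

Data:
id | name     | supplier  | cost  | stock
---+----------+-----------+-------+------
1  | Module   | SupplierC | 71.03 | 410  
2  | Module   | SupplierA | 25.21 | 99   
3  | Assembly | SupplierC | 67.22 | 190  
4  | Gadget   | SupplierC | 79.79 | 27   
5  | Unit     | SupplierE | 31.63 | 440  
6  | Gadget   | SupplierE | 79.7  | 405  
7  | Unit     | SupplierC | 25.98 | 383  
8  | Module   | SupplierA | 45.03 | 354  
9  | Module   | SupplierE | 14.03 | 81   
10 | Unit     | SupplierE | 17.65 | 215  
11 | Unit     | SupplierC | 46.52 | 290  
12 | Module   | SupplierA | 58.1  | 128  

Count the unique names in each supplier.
SELECT supplier, COUNT(DISTINCT name)
FROM products
GROUP BY supplier

Result:
  SupplierA: 1 distinct
  SupplierC: 4 distinct
  SupplierE: 3 distinct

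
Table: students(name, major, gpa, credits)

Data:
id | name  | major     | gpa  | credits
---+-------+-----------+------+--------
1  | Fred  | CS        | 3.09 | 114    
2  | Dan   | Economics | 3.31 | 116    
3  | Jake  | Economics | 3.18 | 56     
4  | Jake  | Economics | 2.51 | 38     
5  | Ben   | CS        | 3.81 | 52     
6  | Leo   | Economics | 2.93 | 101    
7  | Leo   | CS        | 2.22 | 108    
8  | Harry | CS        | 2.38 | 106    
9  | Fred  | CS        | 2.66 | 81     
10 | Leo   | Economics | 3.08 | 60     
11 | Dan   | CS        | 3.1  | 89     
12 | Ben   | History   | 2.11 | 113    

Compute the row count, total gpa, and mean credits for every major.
SELECT major,
       COUNT(*) as cnt,
       SUM(gpa) as total_gpa,
       AVG(credits) as avg_credits
FROM students
GROUP BY major

Result:
  CS: 6 records, 17.26 total gpa, 91.67 avg credits
  Economics: 5 records, 15.01 total gpa, 74.20 avg credits
  History: 1 records, 2.11 total gpa, 113.00 avg credits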